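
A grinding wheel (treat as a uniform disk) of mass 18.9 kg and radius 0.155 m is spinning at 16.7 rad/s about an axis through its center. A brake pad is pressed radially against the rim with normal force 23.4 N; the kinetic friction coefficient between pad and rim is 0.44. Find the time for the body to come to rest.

t ≈ 2.38 s

I = ½MR² = (1/2)(18.9)(0.155)² = 0.2270 kg·m².
Friction force f = μN = (0.44)(23.4) = 10.30 N at the rim; torque magnitude τ = fR = 1.596 N·m, opposing ω.
|α| = τ/I = 1.596/0.2270 = 7.029 rad/s² (deceleration).
0 = ω₀ − |α|t ⇒ t = ω₀/|α| = 16.7/7.029 = 2.376 s.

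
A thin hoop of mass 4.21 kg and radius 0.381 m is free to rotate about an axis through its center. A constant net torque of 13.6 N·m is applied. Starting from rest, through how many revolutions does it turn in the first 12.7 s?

I = MR² = (4.21)(0.381)² = 0.6111 kg·m².
α = τ/I = 13.6/0.6111 = 22.25 rad/s².
θ = ½αt² = ½(22.25)(12.7)² = 1795 rad.
Revolutions = θ/(2π) = 285.6.

≈ 286 revolutions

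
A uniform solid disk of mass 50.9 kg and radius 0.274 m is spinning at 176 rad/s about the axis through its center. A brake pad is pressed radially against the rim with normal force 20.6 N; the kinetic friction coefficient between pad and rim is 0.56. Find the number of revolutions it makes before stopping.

I = ½MR² = (1/2)(50.9)(0.274)² = 1.911 kg·m².
Friction force f = μN = (0.56)(20.6) = 11.54 N at the rim; torque magnitude τ = fR = 3.161 N·m, opposing ω.
|α| = τ/I = 3.161/1.911 = 1.654 rad/s² (deceleration).
ω² = ω₀² − 2|α|θ with ω = 0 ⇒ θ = ω₀²/(2|α|) = 9362 rad = 1490 rev.

≈ 1490 revolutions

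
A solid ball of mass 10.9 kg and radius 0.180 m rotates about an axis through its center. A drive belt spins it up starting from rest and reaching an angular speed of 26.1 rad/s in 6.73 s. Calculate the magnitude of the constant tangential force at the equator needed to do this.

I = (2/5)MR² = (2/5)(10.9)(0.180)² = 0.1413 kg·m².
α = Δω/Δt = (26.1 − 0)/6.73 = 3.878 rad/s².
The required torque is τ = Iα = (0.1413)(3.878) = 0.5478 N·m.
A tangential force at the equator gives τ = FR, so F = τ/R = 0.5478/0.180 = 3.044 N.

F ≈ 3.04 N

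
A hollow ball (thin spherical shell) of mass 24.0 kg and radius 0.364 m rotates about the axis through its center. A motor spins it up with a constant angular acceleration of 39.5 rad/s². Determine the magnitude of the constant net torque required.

τ ≈ 83.7 N·m

I = (2/3)MR² = (2/3)(24.0)(0.364)² = 2.120 kg·m².
τ = Iα = (2.120)(39.50) = 83.74 N·m.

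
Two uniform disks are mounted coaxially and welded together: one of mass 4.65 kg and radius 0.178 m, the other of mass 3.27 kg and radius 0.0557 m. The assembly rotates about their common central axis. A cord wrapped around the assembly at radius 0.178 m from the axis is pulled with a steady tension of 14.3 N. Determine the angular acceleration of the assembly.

α ≈ 32.3 rad/s²

I = ½M₁R₁² + ½M₂R₂² = ½(4.65)(0.178)² + ½(3.27)(0.0557)² = 0.07874 kg·m².
τ = F r = (14.3)(0.178) = 2.545 N·m.
α = τ/I = 2.545/0.07874 = 32.33 rad/s².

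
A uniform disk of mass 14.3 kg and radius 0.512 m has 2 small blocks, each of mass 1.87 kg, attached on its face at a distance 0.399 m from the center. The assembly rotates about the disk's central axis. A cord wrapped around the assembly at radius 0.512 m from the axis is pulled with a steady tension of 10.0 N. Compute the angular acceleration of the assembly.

I_disk = ½MR² = ½(14.3)(0.512)² = 1.874 kg·m².
I_blocks = 2·m·r² = 2(1.87)(0.399)² = 0.5954 kg·m².
Total I = 2.470 kg·m².
τ = F r = (10.0)(0.512) = 5.120 N·m.
α = τ/I = 5.120/2.470 = 2.073 rad/s².

α ≈ 2.07 rad/s²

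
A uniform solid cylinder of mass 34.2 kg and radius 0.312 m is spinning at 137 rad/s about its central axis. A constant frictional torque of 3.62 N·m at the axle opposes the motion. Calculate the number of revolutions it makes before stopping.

I = ½MR² = (1/2)(34.2)(0.312)² = 1.665 kg·m².
The net torque has magnitude 3.62 N·m, opposing ω.
|α| = τ/I = 3.620/1.665 = 2.175 rad/s² (deceleration).
ω² = ω₀² − 2|α|θ with ω = 0 ⇒ θ = ω₀²/(2|α|) = 4315 rad = 686.8 rev.

≈ 687 revolutions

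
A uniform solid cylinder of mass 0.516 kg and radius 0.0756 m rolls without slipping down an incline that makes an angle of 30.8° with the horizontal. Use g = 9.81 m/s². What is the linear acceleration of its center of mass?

a ≈ 3.35 m/s²

Translation along the incline: Mg sinθ − f = Ma.
Rotation about the center: fR = Iα with I = ½MR². No-slip gives a = αR, so f = (I/R²)a = (1/2)M a.
Substituting: Mg sinθ = (1 + 0.5000)Ma, so a = g sinθ/(1 + 0.5000) = (9.81) sin 30.8° / 1.500 = 3.349 m/s².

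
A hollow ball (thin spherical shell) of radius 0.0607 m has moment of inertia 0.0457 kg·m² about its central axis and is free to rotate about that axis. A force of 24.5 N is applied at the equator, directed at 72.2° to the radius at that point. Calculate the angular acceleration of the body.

α ≈ 31.0 rad/s²

Only the tangential component produces torque: τ = F R sinθ = (24.5)(0.0607) sin 72.2° = 1.416 N·m.
Newton's second law for rotation, τ = Iα, gives α = τ/I = 1.416/0.04570 = 30.98 rad/s².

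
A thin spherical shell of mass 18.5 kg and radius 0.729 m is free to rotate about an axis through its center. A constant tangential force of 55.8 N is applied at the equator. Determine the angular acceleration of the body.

α ≈ 6.21 rad/s²

I = (2/3)MR² = (2/3)(18.5)(0.729)² = 6.554 kg·m².
τ = F R = (55.8)(0.729) = 40.68 N·m.
Newton's second law for rotation, τ = Iα, gives α = τ/I = 40.68/6.554 = 6.206 rad/s².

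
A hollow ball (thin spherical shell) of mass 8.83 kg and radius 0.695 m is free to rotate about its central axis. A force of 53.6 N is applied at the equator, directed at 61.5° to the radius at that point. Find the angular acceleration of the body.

I = (2/3)MR² = (2/3)(8.83)(0.695)² = 2.843 kg·m².
Only the tangential component produces torque: τ = F R sinθ = (53.6)(0.695) sin 61.5° = 32.74 N·m.
From τ = Iα: α = 32.74/2.843 = 11.51 rad/s².

α ≈ 11.5 rad/s²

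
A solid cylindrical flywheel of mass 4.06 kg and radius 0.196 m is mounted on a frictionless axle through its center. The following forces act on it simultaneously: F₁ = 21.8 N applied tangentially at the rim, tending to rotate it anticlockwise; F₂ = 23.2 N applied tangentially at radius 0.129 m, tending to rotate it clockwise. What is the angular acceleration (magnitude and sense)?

I = ½MR² = (1/2)(4.06)(0.196)² = 0.07798 kg·m².
Taking anticlockwise as positive: τ₁ = +(21.8)(0.196) = +4.273 N·m; τ₂ = −(23.2)(0.129) = −2.993 N·m.
Net torque τ = 1.280 N·m.
α = τ/I = 1.280/0.07798 = 16.41 rad/s².

α ≈ 16.4 rad/s², anticlockwise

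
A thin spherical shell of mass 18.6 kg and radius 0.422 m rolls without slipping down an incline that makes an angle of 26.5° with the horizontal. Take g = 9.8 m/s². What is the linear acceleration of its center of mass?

a ≈ 2.62 m/s²

Translation along the incline: Mg sinθ − f = Ma.
Rotation about the center: fR = Iα with I = (2/3)MR². No-slip gives a = αR, so f = (I/R²)a = (2/3)M a.
Substituting: Mg sinθ = (1 + 0.6667)Ma, so a = g sinθ/(1 + 0.6667) = (9.8) sin 26.5° / 1.667 = 2.624 m/s².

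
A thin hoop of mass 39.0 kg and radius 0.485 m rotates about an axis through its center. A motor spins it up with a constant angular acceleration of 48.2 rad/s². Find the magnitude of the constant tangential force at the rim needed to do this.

F ≈ 912 N

I = MR² = (39.0)(0.485)² = 9.174 kg·m².
The required torque is τ = Iα = (9.174)(48.20) = 442.2 N·m.
A tangential force at the rim gives τ = FR, so F = τ/R = 442.2/0.485 = 911.7 N.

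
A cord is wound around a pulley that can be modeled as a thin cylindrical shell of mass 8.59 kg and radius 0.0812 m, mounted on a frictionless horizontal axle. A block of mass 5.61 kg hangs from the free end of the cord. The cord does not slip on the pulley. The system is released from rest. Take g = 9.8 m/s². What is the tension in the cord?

T ≈ 33.3 N

I = MR² = (8.59)(0.0812)² = 0.05664 kg·m².
Block: mg − T = ma. Pulley: TR = Iα. No-slip: a = αR, so T = (I/R²)a = 8.590·a.
Then mg = (m + 8.590)a, so a = (5.61)(9.8)/(5.61 + 8.590) = 3.872 m/s².
T = 8.590·a = 33.26 N.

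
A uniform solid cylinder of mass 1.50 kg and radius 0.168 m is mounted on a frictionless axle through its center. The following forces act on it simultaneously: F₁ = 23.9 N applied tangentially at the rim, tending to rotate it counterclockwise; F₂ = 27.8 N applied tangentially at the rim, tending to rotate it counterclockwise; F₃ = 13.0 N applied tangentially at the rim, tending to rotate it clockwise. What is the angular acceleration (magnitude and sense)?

I = ½MR² = (1/2)(1.50)(0.168)² = 0.02117 kg·m².
Taking counterclockwise as positive: τ₁ = +(23.9)(0.168) = +4.015 N·m; τ₂ = +(27.8)(0.168) = +4.670 N·m; τ₃ = −(13.0)(0.168) = −2.184 N·m.
Net torque τ = 6.502 N·m.
α = τ/I = 6.502/0.02117 = 307.1 rad/s².

α ≈ 307 rad/s², counterclockwise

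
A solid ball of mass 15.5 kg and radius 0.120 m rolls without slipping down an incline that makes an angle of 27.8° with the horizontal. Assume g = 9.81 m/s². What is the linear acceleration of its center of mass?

Translation along the incline: Mg sinθ − f = Ma.
Rotation about the center: fR = Iα with I = (2/5)MR². No-slip gives a = αR, so f = (I/R²)a = (2/5)M a.
Substituting: Mg sinθ = (1 + 0.4000)Ma, so a = g sinθ/(1 + 0.4000) = (9.81) sin 27.8° / 1.400 = 3.268 m/s².

a ≈ 3.27 m/s²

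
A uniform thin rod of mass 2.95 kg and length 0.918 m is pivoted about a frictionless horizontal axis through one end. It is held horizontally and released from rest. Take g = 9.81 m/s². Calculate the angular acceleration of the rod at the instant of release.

α ≈ 16.0 rad/s²

About the pivot, I = (1/3)ML² = (1/3)(2.95)(0.918)² = 0.8287 kg·m².
The weight acts at the center, a distance L/2 = 0.4590 m from the pivot; τ = Mg(L/2) = 13.28 N·m.
α = τ/I = 13.28/0.8287 = 16.03 rad/s².
(Equivalently α = (3g/(2L)) = 16.03 rad/s².)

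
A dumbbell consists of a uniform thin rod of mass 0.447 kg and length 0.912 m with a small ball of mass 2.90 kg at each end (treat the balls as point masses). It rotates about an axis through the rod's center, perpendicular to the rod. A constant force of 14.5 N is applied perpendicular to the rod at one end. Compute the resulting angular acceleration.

α ≈ 5.35 rad/s²

I_rod = (1/12)ML² = (1/12)(0.447)(0.912)² = 0.03098 kg·m².
I_balls = 2·m·(L/2)² = 2(2.90)(0.4560)² = 1.206 kg·m².
Total I = 1.237 kg·m².
τ = F·(L/2) = (14.5)(0.456) = 6.612 N·m.
α = τ/I = 6.612/1.237 = 5.345 rad/s².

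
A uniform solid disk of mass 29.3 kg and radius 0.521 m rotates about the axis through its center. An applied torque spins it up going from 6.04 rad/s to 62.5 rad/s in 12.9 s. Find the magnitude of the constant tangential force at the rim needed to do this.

I = ½MR² = (1/2)(29.3)(0.521)² = 3.977 kg·m².
α = Δω/Δt = (62.5 − 6.04)/12.9 = 4.377 rad/s².
The required torque is τ = Iα = (3.977)(4.377) = 17.40 N·m.
A tangential force at the rim gives τ = FR, so F = τ/R = 17.40/0.521 = 33.41 N.

F ≈ 33.4 N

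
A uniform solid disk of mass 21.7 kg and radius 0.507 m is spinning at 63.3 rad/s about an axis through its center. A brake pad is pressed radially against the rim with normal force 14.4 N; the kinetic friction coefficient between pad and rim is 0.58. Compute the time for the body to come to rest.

t ≈ 41.7 s

I = ½MR² = (1/2)(21.7)(0.507)² = 2.789 kg·m².
Friction force f = μN = (0.58)(14.4) = 8.352 N at the rim; torque magnitude τ = fR = 4.234 N·m, opposing ω.
|α| = τ/I = 4.234/2.789 = 1.518 rad/s² (deceleration).
0 = ω₀ − |α|t ⇒ t = ω₀/|α| = 63.3/1.518 = 41.69 s.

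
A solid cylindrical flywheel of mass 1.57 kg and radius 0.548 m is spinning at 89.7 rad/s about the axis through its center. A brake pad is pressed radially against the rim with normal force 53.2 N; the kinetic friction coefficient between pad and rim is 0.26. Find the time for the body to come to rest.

t ≈ 2.79 s

I = ½MR² = (1/2)(1.57)(0.548)² = 0.2357 kg·m².
Friction force f = μN = (0.26)(53.2) = 13.83 N at the rim; torque magnitude τ = fR = 7.580 N·m, opposing ω.
|α| = τ/I = 7.580/0.2357 = 32.15 rad/s² (deceleration).
0 = ω₀ − |α|t ⇒ t = ω₀/|α| = 89.7/32.15 = 2.790 s.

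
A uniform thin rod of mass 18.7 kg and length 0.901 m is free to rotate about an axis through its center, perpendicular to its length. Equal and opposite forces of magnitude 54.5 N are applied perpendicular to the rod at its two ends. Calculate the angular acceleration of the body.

I = (1/12)ML² = (1/12)(18.7)(0.901)² = 1.265 kg·m².
The couple gives τ = F·(L/2) + F·(L/2) = F L = (54.5)(0.901) = 49.10 N·m.
Newton's second law for rotation, τ = Iα, gives α = τ/I = 49.10/1.265 = 38.82 rad/s².

α ≈ 38.8 rad/s²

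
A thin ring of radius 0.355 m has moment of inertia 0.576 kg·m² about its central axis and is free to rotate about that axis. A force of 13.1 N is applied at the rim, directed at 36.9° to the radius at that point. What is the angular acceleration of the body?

α ≈ 4.85 rad/s²

Only the tangential component produces torque: τ = F R sinθ = (13.1)(0.355) sin 36.9° = 2.792 N·m.
From τ = Iα: α = 2.792/0.5760 = 4.848 rad/s².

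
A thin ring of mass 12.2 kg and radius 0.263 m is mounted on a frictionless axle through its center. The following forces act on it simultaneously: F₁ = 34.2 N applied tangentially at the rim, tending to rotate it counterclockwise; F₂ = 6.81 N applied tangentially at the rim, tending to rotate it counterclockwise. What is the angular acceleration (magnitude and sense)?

α ≈ 12.8 rad/s², counterclockwise

I = MR² = (12.2)(0.263)² = 0.8439 kg·m².
Taking counterclockwise as positive: τ₁ = +(34.2)(0.263) = +8.995 N·m; τ₂ = +(6.81)(0.263) = +1.791 N·m.
Net torque τ = 10.79 N·m.
α = τ/I = 10.79/0.8439 = 12.78 rad/s².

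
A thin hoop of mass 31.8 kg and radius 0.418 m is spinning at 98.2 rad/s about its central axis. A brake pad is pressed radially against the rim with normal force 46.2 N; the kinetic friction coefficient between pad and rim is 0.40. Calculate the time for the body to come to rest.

I = MR² = (31.8)(0.418)² = 5.556 kg·m².
Friction force f = μN = (0.40)(46.2) = 18.48 N at the rim; torque magnitude τ = fR = 7.725 N·m, opposing ω.
|α| = τ/I = 7.725/5.556 = 1.390 rad/s² (deceleration).
0 = ω₀ − |α|t ⇒ t = ω₀/|α| = 98.2/1.390 = 70.63 s.

t ≈ 70.6 s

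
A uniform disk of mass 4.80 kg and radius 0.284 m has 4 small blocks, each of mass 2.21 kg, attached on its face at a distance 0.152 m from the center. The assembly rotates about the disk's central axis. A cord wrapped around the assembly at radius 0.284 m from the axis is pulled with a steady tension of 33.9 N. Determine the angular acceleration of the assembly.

α ≈ 24.2 rad/s²

I_disk = ½MR² = ½(4.80)(0.284)² = 0.1936 kg·m².
I_blocks = 4·m·r² = 4(2.21)(0.152)² = 0.2042 kg·m².
Total I = 0.3978 kg·m².
τ = F r = (33.9)(0.284) = 9.628 N·m.
α = τ/I = 9.628/0.3978 = 24.20 rad/s².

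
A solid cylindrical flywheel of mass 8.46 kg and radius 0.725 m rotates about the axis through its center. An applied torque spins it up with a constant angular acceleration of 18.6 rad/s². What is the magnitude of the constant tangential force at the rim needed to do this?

I = ½MR² = (1/2)(8.46)(0.725)² = 2.223 kg·m².
The required torque is τ = Iα = (2.223)(18.60) = 41.36 N·m.
A tangential force at the rim gives τ = FR, so F = τ/R = 41.36/0.725 = 57.04 N.

F ≈ 57.0 N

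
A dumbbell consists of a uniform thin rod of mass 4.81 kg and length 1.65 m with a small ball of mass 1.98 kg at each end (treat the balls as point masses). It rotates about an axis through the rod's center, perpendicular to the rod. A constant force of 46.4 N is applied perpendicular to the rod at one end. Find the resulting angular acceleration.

I_rod = (1/12)ML² = (1/12)(4.81)(1.65)² = 1.091 kg·m².
I_balls = 2·m·(L/2)² = 2(1.98)(0.8250)² = 2.695 kg·m².
Total I = 3.787 kg·m².
τ = F·(L/2) = (46.4)(0.825) = 38.28 N·m.
α = τ/I = 38.28/3.787 = 10.11 rad/s².

α ≈ 10.1 rad/s²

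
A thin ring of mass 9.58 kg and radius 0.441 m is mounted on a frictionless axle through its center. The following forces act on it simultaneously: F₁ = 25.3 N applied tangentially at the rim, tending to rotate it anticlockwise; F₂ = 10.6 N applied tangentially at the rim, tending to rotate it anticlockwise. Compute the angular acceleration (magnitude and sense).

α ≈ 8.50 rad/s², anticlockwise

I = MR² = (9.58)(0.441)² = 1.863 kg·m².
Taking anticlockwise as positive: τ₁ = +(25.3)(0.441) = +11.16 N·m; τ₂ = +(10.6)(0.441) = +4.675 N·m.
Net torque τ = 15.83 N·m.
α = τ/I = 15.83/1.863 = 8.497 rad/s².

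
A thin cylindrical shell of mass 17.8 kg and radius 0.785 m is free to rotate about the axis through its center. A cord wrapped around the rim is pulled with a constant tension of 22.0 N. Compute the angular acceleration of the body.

α ≈ 1.57 rad/s²

I = MR² = (17.8)(0.785)² = 10.97 kg·m².
τ = F R = (22.0)(0.785) = 17.27 N·m.
From τ = Iα: α = 17.27/10.97 = 1.574 rad/s².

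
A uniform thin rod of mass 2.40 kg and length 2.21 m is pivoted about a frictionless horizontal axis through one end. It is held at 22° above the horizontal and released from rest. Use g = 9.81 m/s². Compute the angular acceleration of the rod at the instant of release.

α ≈ 6.17 rad/s²

About the pivot, I = (1/3)ML² = (1/3)(2.40)(2.21)² = 3.907 kg·m².
The weight acts at the center, a distance L/2 = 1.105 m from the pivot; τ = Mg(L/2) cos 22° = 24.12 N·m.
α = τ/I = 24.12/3.907 = 6.174 rad/s².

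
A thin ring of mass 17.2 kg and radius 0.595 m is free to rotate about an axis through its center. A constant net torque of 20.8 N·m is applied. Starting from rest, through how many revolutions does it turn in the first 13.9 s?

≈ 52.5 revolutions

I = MR² = (17.2)(0.595)² = 6.089 kg·m².
α = τ/I = 20.8/6.089 = 3.416 rad/s².
θ = ½αt² = ½(3.416)(13.9)² = 330.0 rad.
Revolutions = θ/(2π) = 52.52.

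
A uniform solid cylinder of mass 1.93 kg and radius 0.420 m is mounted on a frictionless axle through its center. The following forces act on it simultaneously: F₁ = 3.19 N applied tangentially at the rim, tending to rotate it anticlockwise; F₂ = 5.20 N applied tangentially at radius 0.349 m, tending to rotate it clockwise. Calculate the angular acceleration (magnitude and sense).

I = ½MR² = (1/2)(1.93)(0.420)² = 0.1702 kg·m².
Taking anticlockwise as positive: τ₁ = +(3.19)(0.420) = +1.340 N·m; τ₂ = −(5.20)(0.349) = −1.815 N·m.
Net torque τ = -0.4750 N·m.
α = τ/I = -0.4750/0.1702 = -2.790 rad/s².

α ≈ 2.79 rad/s², clockwise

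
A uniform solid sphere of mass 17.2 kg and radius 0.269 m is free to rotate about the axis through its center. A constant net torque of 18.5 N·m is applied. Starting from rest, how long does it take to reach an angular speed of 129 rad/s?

I = (2/5)MR² = (2/5)(17.2)(0.269)² = 0.4978 kg·m².
α = τ/I = 18.5/0.4978 = 37.16 rad/s².
ω = αt ⇒ t = ω/α = 129/37.16 = 3.471 s.

t ≈ 3.47 s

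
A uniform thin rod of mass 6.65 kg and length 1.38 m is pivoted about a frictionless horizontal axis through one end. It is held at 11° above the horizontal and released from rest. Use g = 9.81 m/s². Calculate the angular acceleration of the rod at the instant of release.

α ≈ 10.5 rad/s²

About the pivot, I = (1/3)ML² = (1/3)(6.65)(1.38)² = 4.221 kg·m².
The weight acts at the center, a distance L/2 = 0.6900 m from the pivot; τ = Mg(L/2) cos 11° = 44.19 N·m.
α = τ/I = 44.19/4.221 = 10.47 rad/s².
(Equivalently α = (3g/(2L)) cos 11° = 10.47 rad/s².)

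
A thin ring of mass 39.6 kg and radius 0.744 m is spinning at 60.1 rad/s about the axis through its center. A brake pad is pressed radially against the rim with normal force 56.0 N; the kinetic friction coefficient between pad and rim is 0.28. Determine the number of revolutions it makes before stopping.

I = MR² = (39.6)(0.744)² = 21.92 kg·m².
Friction force f = μN = (0.28)(56.0) = 15.68 N at the rim; torque magnitude τ = fR = 11.67 N·m, opposing ω.
|α| = τ/I = 11.67/21.92 = 0.5322 rad/s² (deceleration).
ω² = ω₀² − 2|α|θ with ω = 0 ⇒ θ = ω₀²/(2|α|) = 3393 rad = 540.1 rev.

≈ 540 revolutions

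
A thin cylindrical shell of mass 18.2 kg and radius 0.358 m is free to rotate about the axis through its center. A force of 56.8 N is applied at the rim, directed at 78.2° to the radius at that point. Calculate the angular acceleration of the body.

α ≈ 8.53 rad/s²

I = MR² = (18.2)(0.358)² = 2.333 kg·m².
Only the tangential component produces torque: τ = F R sinθ = (56.8)(0.358) sin 78.2° = 19.90 N·m.
Newton's second law for rotation, τ = Iα, gives α = τ/I = 19.90/2.333 = 8.533 rad/s².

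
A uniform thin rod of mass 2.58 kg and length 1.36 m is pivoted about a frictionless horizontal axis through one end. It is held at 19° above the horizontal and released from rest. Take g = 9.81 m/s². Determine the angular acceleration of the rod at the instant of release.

About the pivot, I = (1/3)ML² = (1/3)(2.58)(1.36)² = 1.591 kg·m².
The weight acts at the center, a distance L/2 = 0.6800 m from the pivot; τ = Mg(L/2) cos 19° = 16.27 N·m.
α = τ/I = 16.27/1.591 = 10.23 rad/s².

α ≈ 10.2 rad/s²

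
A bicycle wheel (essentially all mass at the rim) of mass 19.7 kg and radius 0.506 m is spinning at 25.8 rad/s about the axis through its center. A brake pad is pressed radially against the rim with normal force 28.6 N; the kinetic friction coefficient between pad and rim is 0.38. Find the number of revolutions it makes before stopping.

≈ 48.6 revolutions

I = MR² = (19.7)(0.506)² = 5.044 kg·m².
Friction force f = μN = (0.38)(28.6) = 10.87 N at the rim; torque magnitude τ = fR = 5.499 N·m, opposing ω.
|α| = τ/I = 5.499/5.044 = 1.090 rad/s² (deceleration).
ω² = ω₀² − 2|α|θ with ω = 0 ⇒ θ = ω₀²/(2|α|) = 305.3 rad = 48.58 rev.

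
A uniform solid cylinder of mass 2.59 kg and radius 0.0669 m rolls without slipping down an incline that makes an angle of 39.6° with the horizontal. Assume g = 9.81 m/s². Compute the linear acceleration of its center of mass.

a ≈ 4.17 m/s²

Translation along the incline: Mg sinθ − f = Ma.
Rotation about the center: fR = Iα with I = ½MR². No-slip gives a = αR, so f = (I/R²)a = (1/2)M a.
Substituting: Mg sinθ = (1 + 0.5000)Ma, so a = g sinθ/(1 + 0.5000) = (9.81) sin 39.6° / 1.500 = 4.169 m/s².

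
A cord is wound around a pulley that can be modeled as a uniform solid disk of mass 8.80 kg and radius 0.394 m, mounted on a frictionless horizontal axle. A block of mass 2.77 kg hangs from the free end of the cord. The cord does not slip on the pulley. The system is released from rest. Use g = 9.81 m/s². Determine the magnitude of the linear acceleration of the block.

a ≈ 3.79 m/s²

I = ½MR² = (1/2)(8.80)(0.394)² = 0.6830 kg·m².
Block: mg − T = ma. Pulley: TR = Iα. No-slip: a = αR, so T = (I/R²)a = 4.400·a.
Then mg = (m + 4.400)a, so a = (2.77)(9.81)/(2.77 + 4.400) = 3.790 m/s².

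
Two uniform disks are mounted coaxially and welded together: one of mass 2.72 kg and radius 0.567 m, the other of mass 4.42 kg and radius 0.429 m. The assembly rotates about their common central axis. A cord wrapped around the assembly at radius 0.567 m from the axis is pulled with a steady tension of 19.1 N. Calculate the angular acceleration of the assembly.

α ≈ 12.8 rad/s²

I = ½M₁R₁² + ½M₂R₂² = ½(2.72)(0.567)² + ½(4.42)(0.429)² = 0.8440 kg·m².
τ = F r = (19.1)(0.567) = 10.83 N·m.
α = τ/I = 10.83/0.8440 = 12.83 rad/s².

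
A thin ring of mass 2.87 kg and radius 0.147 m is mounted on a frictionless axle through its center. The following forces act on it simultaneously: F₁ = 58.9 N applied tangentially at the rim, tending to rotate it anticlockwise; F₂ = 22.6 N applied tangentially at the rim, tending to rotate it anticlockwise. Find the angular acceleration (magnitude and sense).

I = MR² = (2.87)(0.147)² = 0.06202 kg·m².
Taking anticlockwise as positive: τ₁ = +(58.9)(0.147) = +8.658 N·m; τ₂ = +(22.6)(0.147) = +3.322 N·m.
Net torque τ = 11.98 N·m.
α = τ/I = 11.98/0.06202 = 193.2 rad/s².

α ≈ 193 rad/s², anticlockwise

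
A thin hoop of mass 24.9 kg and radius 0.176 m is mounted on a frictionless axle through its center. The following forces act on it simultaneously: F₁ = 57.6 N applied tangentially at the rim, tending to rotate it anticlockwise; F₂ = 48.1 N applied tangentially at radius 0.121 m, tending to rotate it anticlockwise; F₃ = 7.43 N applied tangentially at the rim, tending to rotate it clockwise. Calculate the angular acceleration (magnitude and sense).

I = MR² = (24.9)(0.176)² = 0.7713 kg·m².
Taking anticlockwise as positive: τ₁ = +(57.6)(0.176) = +10.14 N·m; τ₂ = +(48.1)(0.121) = +5.820 N·m; τ₃ = −(7.43)(0.176) = −1.308 N·m.
Net torque τ = 14.65 N·m.
α = τ/I = 14.65/0.7713 = 18.99 rad/s².

α ≈ 19.0 rad/s², anticlockwise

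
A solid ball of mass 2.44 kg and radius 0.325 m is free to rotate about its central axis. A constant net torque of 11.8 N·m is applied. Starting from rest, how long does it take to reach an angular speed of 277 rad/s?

I = (2/5)MR² = (2/5)(2.44)(0.325)² = 0.1031 kg·m².
α = τ/I = 11.8/0.1031 = 114.5 rad/s².
ω = αt ⇒ t = ω/α = 277/114.5 = 2.420 s.

t ≈ 2.42 s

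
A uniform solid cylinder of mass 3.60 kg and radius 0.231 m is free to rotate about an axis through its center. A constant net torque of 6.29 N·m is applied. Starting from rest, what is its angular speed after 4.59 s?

ω ≈ 301 rad/s

I = ½MR² = (1/2)(3.60)(0.231)² = 0.09605 kg·m².
α = τ/I = 6.29/0.09605 = 65.49 rad/s².
ω = ω₀ + αt = 0 + (65.49)(4.59) = 300.6 rad/s.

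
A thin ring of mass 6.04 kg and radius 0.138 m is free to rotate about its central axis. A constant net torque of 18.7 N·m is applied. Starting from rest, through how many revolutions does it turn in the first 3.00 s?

≈ 116 revolutions

I = MR² = (6.04)(0.138)² = 0.1150 kg·m².
α = τ/I = 18.7/0.1150 = 162.6 rad/s².
θ = ½αt² = ½(162.6)(3.00)² = 731.6 rad.
Revolutions = θ/(2π) = 116.4.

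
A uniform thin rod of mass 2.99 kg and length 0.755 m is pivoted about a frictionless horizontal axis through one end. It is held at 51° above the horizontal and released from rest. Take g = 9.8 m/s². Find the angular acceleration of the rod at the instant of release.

α ≈ 12.3 rad/s²

About the pivot, I = (1/3)ML² = (1/3)(2.99)(0.755)² = 0.5681 kg·m².
The weight acts at the center, a distance L/2 = 0.3775 m from the pivot; τ = Mg(L/2) cos 51° = 6.961 N·m.
α = τ/I = 6.961/0.5681 = 12.25 rad/s².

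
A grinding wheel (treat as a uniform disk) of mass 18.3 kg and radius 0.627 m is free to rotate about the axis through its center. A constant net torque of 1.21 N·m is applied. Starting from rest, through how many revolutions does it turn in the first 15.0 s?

I = ½MR² = (1/2)(18.3)(0.627)² = 3.597 kg·m².
α = τ/I = 1.21/3.597 = 0.3364 rad/s².
θ = ½αt² = ½(0.3364)(15.0)² = 37.84 rad.
Revolutions = θ/(2π) = 6.023.

≈ 6.02 revolutions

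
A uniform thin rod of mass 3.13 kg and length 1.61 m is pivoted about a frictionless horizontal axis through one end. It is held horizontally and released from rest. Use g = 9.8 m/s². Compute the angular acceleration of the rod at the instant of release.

α ≈ 9.13 rad/s²

About the pivot, I = (1/3)ML² = (1/3)(3.13)(1.61)² = 2.704 kg·m².
The weight acts at the center, a distance L/2 = 0.8050 m from the pivot; τ = Mg(L/2) = 24.69 N·m.
α = τ/I = 24.69/2.704 = 9.130 rad/s².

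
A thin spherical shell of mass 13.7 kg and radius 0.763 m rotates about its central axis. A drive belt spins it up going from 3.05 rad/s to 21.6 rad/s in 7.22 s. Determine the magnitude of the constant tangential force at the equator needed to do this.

F ≈ 17.9 N

I = (2/3)MR² = (2/3)(13.7)(0.763)² = 5.317 kg·m².
α = Δω/Δt = (21.6 − 3.05)/7.22 = 2.569 rad/s².
The required torque is τ = Iα = (5.317)(2.569) = 13.66 N·m.
A tangential force at the equator gives τ = FR, so F = τ/R = 13.66/0.763 = 17.90 N.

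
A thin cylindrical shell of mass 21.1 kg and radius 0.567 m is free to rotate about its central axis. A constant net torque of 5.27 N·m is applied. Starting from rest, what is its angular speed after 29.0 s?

ω ≈ 22.5 rad/s

I = MR² = (21.1)(0.567)² = 6.783 kg·m².
α = τ/I = 5.27/6.783 = 0.7769 rad/s².
ω = ω₀ + αt = 0 + (0.7769)(29.0) = 22.53 rad/s.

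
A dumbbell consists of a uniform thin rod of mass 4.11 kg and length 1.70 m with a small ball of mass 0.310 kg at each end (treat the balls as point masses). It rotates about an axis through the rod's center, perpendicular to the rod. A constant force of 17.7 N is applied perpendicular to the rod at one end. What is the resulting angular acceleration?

I_rod = (1/12)ML² = (1/12)(4.11)(1.70)² = 0.9898 kg·m².
I_balls = 2·m·(L/2)² = 2(0.310)(0.8500)² = 0.4479 kg·m².
Total I = 1.438 kg·m².
τ = F·(L/2) = (17.7)(0.850) = 15.04 N·m.
α = τ/I = 15.04/1.438 = 10.46 rad/s².

α ≈ 10.5 rad/s²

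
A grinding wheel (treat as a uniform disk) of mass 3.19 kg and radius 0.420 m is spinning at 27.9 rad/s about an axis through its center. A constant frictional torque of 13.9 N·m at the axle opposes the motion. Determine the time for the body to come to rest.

I = ½MR² = (1/2)(3.19)(0.420)² = 0.2814 kg·m².
The net torque has magnitude 13.9 N·m, opposing ω.
|α| = τ/I = 13.90/0.2814 = 49.40 rad/s² (deceleration).
0 = ω₀ − |α|t ⇒ t = ω₀/|α| = 27.9/49.40 = 0.5647 s.

t ≈ 0.565 s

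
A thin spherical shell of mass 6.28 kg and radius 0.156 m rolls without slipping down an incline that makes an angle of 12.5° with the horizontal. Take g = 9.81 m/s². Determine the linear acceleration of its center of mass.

Translation along the incline: Mg sinθ − f = Ma.
Rotation about the center: fR = Iα with I = (2/3)MR². No-slip gives a = αR, so f = (I/R²)a = (2/3)M a.
Substituting: Mg sinθ = (1 + 0.6667)Ma, so a = g sinθ/(1 + 0.6667) = (9.81) sin 12.5° / 1.667 = 1.274 m/s².

a ≈ 1.27 m/s²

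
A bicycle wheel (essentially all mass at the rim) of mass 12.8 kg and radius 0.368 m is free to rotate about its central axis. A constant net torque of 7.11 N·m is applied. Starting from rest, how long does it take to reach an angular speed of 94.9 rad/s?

t ≈ 23.1 s

I = MR² = (12.8)(0.368)² = 1.733 kg·m².
α = τ/I = 7.11/1.733 = 4.102 rad/s².
ω = αt ⇒ t = ω/α = 94.9/4.102 = 23.14 s.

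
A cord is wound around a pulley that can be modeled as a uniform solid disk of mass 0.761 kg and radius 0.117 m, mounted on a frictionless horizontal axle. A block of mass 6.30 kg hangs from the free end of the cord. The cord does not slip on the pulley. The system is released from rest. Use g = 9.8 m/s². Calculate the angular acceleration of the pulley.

I = ½MR² = (1/2)(0.761)(0.117)² = 0.005209 kg·m².
Block: mg − T = ma. Pulley: TR = Iα. No-slip: a = αR, so T = (I/R²)a = 0.3805·a.
Then mg = (m + 0.3805)a, so a = (6.30)(9.8)/(6.30 + 0.3805) = 9.242 m/s².
α = a/R = 9.242/0.117 = 78.99 rad/s².

α ≈ 79.0 rad/s²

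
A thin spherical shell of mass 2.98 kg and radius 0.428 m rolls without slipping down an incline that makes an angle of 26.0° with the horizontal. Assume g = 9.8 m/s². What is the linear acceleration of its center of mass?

a ≈ 2.58 m/s²

Translation along the incline: Mg sinθ − f = Ma.
Rotation about the center: fR = Iα with I = (2/3)MR². No-slip gives a = αR, so f = (I/R²)a = (2/3)M a.
Substituting: Mg sinθ = (1 + 0.6667)Ma, so a = g sinθ/(1 + 0.6667) = (9.8) sin 26.0° / 1.667 = 2.578 m/s².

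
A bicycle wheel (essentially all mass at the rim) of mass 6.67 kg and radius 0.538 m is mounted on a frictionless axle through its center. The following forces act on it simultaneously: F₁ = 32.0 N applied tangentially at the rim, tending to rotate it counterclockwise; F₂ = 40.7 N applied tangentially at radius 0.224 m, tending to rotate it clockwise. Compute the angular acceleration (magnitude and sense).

α ≈ 4.20 rad/s², counterclockwise

I = MR² = (6.67)(0.538)² = 1.931 kg·m².
Taking counterclockwise as positive: τ₁ = +(32.0)(0.538) = +17.22 N·m; τ₂ = −(40.7)(0.224) = −9.117 N·m.
Net torque τ = 8.099 N·m.
α = τ/I = 8.099/1.931 = 4.195 rad/s².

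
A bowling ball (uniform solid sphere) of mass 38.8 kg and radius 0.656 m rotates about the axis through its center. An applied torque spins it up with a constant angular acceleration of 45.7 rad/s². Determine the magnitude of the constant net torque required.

I = (2/5)MR² = (2/5)(38.8)(0.656)² = 6.679 kg·m².
τ = Iα = (6.679)(45.70) = 305.2 N·m.

τ ≈ 305 N·m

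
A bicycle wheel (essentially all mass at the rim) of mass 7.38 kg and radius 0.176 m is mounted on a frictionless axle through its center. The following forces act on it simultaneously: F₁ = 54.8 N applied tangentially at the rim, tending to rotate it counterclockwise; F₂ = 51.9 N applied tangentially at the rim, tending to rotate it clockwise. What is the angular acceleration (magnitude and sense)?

α ≈ 2.23 rad/s², counterclockwise

I = MR² = (7.38)(0.176)² = 0.2286 kg·m².
Taking counterclockwise as positive: τ₁ = +(54.8)(0.176) = +9.645 N·m; τ₂ = −(51.9)(0.176) = −9.134 N·m.
Net torque τ = 0.5104 N·m.
α = τ/I = 0.5104/0.2286 = 2.233 rad/s².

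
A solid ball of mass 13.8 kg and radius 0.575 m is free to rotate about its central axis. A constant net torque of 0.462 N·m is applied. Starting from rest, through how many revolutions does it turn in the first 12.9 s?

I = (2/5)MR² = (2/5)(13.8)(0.575)² = 1.825 kg·m².
α = τ/I = 0.462/1.825 = 0.2531 rad/s².
θ = ½αt² = ½(0.2531)(12.9)² = 21.06 rad.
Revolutions = θ/(2π) = 3.352.

≈ 3.35 revolutions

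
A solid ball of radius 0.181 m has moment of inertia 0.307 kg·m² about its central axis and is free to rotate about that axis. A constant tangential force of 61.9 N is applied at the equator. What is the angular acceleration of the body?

τ = F R = (61.9)(0.181) = 11.20 N·m.
From τ = Iα: α = 11.20/0.3070 = 36.49 rad/s².

α ≈ 36.5 rad/s²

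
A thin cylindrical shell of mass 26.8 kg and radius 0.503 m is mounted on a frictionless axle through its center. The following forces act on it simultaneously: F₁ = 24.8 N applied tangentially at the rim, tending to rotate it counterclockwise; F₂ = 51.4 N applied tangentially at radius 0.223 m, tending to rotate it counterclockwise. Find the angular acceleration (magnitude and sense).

α ≈ 3.53 rad/s², counterclockwise

I = MR² = (26.8)(0.503)² = 6.781 kg·m².
Taking counterclockwise as positive: τ₁ = +(24.8)(0.503) = +12.47 N·m; τ₂ = +(51.4)(0.223) = +11.46 N·m.
Net torque τ = 23.94 N·m.
α = τ/I = 23.94/6.781 = 3.530 rad/s².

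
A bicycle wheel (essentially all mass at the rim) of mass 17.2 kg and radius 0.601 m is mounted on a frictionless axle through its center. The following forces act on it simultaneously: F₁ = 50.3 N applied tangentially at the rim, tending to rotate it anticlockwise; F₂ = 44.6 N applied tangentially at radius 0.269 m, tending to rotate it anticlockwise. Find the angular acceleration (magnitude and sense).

I = MR² = (17.2)(0.601)² = 6.213 kg·m².
Taking anticlockwise as positive: τ₁ = +(50.3)(0.601) = +30.23 N·m; τ₂ = +(44.6)(0.269) = +12.00 N·m.
Net torque τ = 42.23 N·m.
α = τ/I = 42.23/6.213 = 6.797 rad/s².

α ≈ 6.80 rad/s², anticlockwise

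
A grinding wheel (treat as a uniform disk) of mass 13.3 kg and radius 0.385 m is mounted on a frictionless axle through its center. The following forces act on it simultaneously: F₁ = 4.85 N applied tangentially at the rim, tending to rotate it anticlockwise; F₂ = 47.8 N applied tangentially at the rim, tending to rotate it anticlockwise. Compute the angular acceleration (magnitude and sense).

I = ½MR² = (1/2)(13.3)(0.385)² = 0.9857 kg·m².
Taking anticlockwise as positive: τ₁ = +(4.85)(0.385) = +1.867 N·m; τ₂ = +(47.8)(0.385) = +18.40 N·m.
Net torque τ = 20.27 N·m.
α = τ/I = 20.27/0.9857 = 20.56 rad/s².

α ≈ 20.6 rad/s², anticlockwise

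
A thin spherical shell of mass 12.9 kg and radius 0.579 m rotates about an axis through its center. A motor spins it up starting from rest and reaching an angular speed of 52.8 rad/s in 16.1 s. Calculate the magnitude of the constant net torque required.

I = (2/3)MR² = (2/3)(12.9)(0.579)² = 2.883 kg·m².
α = Δω/Δt = (52.8 − 0)/16.1 = 3.280 rad/s².
τ = Iα = (2.883)(3.280) = 9.455 N·m.

τ ≈ 9.46 N·m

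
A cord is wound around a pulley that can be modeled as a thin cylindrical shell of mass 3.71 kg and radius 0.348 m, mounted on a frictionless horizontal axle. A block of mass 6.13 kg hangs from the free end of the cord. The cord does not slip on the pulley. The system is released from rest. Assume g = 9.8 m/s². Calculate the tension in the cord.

T ≈ 22.6 N

I = MR² = (3.71)(0.348)² = 0.4493 kg·m².
Block: mg − T = ma. Pulley: TR = Iα. No-slip: a = αR, so T = (I/R²)a = 3.710·a.
Then mg = (m + 3.710)a, so a = (6.13)(9.8)/(6.13 + 3.710) = 6.105 m/s².
T = 3.710·a = 22.65 N.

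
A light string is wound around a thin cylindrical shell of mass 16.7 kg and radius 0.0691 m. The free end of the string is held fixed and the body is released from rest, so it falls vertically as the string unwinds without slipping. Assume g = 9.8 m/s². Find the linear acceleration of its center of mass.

a ≈ 4.90 m/s²

Translation: Mg − T = Ma. Rotation about the center: TR = Iα with I = MR².
With a = αR: T = (I/R²)a = M a, so Mg = (1 + 1.000)Ma.
a = g/(1 + 1.000) = 9.8/2.000 = 4.900 m/s².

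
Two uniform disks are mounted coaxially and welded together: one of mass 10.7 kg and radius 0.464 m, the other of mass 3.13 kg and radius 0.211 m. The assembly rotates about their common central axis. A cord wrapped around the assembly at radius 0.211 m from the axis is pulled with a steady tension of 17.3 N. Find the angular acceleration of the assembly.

α ≈ 2.99 rad/s²

I = ½M₁R₁² + ½M₂R₂² = ½(10.7)(0.464)² + ½(3.13)(0.211)² = 1.222 kg·m².
τ = F r = (17.3)(0.211) = 3.650 N·m.
α = τ/I = 3.650/1.222 = 2.988 rad/s².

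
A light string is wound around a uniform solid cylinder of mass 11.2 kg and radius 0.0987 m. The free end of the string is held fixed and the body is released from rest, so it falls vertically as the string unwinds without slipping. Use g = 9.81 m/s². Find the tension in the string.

T ≈ 36.6 N

Translation: Mg − T = Ma. Rotation about the center: TR = Iα with I = ½MR².
With a = αR: T = (I/R²)a = (1/2)M a, so Mg = (1 + 0.5000)Ma.
a = g/(1 + 0.5000) = 9.81/1.500 = 6.540 m/s².
T = 0.5000·M·a = (0.5000)(11.2)(6.540) = 36.62 N.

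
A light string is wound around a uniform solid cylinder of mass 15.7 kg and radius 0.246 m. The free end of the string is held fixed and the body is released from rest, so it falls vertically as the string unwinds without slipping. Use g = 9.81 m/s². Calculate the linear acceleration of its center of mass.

a ≈ 6.54 m/s²

Translation: Mg − T = Ma. Rotation about the center: TR = Iα with I = ½MR².
With a = αR: T = (I/R²)a = (1/2)M a, so Mg = (1 + 0.5000)Ma.
a = g/(1 + 0.5000) = 9.81/1.500 = 6.540 m/s².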